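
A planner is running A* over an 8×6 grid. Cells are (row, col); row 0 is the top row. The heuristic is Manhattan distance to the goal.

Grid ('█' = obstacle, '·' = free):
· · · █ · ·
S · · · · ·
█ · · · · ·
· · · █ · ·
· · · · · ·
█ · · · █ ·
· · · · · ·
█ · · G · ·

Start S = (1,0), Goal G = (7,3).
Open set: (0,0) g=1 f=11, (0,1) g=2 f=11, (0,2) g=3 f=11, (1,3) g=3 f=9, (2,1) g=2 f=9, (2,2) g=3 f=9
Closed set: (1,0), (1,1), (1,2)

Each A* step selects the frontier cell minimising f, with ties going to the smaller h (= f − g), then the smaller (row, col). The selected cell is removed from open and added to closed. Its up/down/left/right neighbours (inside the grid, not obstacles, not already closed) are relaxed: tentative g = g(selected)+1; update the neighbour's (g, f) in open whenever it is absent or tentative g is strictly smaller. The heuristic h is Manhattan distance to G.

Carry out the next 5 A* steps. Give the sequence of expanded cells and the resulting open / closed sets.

order=[(1,3) → (2,3) → (2,2) → (3,2) → (4,2)]; open=[(0,0) g=1 f=11, (0,1) g=2 f=11, (0,2) g=3 f=11, (1,4) g=4 f=11, (2,1) g=2 f=9, (2,4) g=5 f=11, (3,1) g=5 f=11, (4,1) g=6 f=11, (4,3) g=6 f=9, (5,2) g=6 f=9]; closed=[(1,0), (1,1), (1,2), (1,3), (2,2), (2,3), (3,2), (4,2)]

step 1: expand (1,3) (f=9, h=6) → closed; open now [(0,0) g=1 f=11, (0,1) g=2 f=11, (0,2) g=3 f=11, (1,4) g=4 f=11, (2,1) g=2 f=9, (2,2) g=3 f=9, (2,3) g=4 f=9]
step 2: expand (2,3) (f=9, h=5) → closed; open now [(0,0) g=1 f=11, (0,1) g=2 f=11, (0,2) g=3 f=11, (1,4) g=4 f=11, (2,1) g=2 f=9, (2,2) g=3 f=9, (2,4) g=5 f=11]
step 3: expand (2,2) (f=9, h=6) → closed; open now [(0,0) g=1 f=11, (0,1) g=2 f=11, (0,2) g=3 f=11, (1,4) g=4 f=11, (2,1) g=2 f=9, (2,4) g=5 f=11, (3,2) g=4 f=9]
step 4: expand (3,2) (f=9, h=5) → closed; open now [(0,0) g=1 f=11, (0,1) g=2 f=11, (0,2) g=3 f=11, (1,4) g=4 f=11, (2,1) g=2 f=9, (2,4) g=5 f=11, (3,1) g=5 f=11, (4,2) g=5 f=9]
step 5: expand (4,2) (f=9, h=4) → closed; open now [(0,0) g=1 f=11, (0,1) g=2 f=11, (0,2) g=3 f=11, (1,4) g=4 f=11, (2,1) g=2 f=9, (2,4) g=5 f=11, (3,1) g=5 f=11, (4,1) g=6 f=11, (4,3) g=6 f=9, (5,2) g=6 f=9]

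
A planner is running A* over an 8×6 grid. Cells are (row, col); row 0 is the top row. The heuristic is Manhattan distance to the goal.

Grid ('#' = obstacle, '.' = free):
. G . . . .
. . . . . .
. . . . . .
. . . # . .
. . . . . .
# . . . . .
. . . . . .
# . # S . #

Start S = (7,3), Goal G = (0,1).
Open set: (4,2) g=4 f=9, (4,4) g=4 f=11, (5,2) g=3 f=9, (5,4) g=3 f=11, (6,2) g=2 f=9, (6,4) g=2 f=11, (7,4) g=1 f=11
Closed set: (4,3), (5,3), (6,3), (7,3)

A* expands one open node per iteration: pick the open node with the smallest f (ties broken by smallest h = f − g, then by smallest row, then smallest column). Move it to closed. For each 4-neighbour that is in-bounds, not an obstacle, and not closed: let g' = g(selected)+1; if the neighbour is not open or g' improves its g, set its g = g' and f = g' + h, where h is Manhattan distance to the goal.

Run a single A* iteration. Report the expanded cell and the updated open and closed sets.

expanded=(4,2); open=[(3,2) g=5 f=9, (4,1) g=5 f=9, (4,4) g=4 f=11, (5,2) g=3 f=9, (5,4) g=3 f=11, (6,2) g=2 f=9, (6,4) g=2 f=11, (7,4) g=1 f=11]; closed=[(4,2), (4,3), (5,3), (6,3), (7,3)]

step 1: expand (4,2) (f=9, h=5) → closed; open now [(3,2) g=5 f=9, (4,1) g=5 f=9, (4,4) g=4 f=11, (5,2) g=3 f=9, (5,4) g=3 f=11, (6,2) g=2 f=9, (6,4) g=2 f=11, (7,4) g=1 f=11]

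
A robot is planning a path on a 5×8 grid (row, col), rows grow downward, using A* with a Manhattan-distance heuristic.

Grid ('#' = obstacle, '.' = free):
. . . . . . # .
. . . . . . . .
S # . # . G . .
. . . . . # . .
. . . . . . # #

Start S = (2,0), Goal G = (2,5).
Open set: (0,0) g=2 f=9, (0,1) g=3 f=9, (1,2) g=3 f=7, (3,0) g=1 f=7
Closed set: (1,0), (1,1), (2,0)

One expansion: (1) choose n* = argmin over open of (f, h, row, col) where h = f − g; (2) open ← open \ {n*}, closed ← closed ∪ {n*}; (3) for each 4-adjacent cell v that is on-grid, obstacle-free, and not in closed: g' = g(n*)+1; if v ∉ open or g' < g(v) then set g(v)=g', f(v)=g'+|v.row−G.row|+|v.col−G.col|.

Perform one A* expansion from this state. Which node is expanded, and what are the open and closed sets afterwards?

step 1: expand (1,2) (f=7, h=4) → closed; open now [(0,0) g=2 f=9, (0,1) g=3 f=9, (0,2) g=4 f=9, (1,3) g=4 f=7, (2,2) g=4 f=7, (3,0) g=1 f=7]

expanded=(1,2); open=[(0,0) g=2 f=9, (0,1) g=3 f=9, (0,2) g=4 f=9, (1,3) g=4 f=7, (2,2) g=4 f=7, (3,0) g=1 f=7]; closed=[(1,0), (1,1), (1,2), (2,0)]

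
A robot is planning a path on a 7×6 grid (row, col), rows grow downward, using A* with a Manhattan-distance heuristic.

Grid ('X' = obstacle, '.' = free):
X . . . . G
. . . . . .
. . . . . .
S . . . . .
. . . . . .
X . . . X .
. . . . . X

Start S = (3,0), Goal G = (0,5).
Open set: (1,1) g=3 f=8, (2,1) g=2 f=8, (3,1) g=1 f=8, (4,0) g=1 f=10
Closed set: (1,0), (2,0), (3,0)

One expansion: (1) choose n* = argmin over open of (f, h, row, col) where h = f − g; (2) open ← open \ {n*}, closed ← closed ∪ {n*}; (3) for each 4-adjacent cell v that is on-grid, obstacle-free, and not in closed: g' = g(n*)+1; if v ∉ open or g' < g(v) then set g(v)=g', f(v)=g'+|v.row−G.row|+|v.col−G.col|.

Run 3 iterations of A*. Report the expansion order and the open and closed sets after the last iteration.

order=[(1,1) → (0,1) → (0,2)]; open=[(0,3) g=6 f=8, (1,2) g=4 f=8, (2,1) g=2 f=8, (3,1) g=1 f=8, (4,0) g=1 f=10]; closed=[(0,1), (0,2), (1,0), (1,1), (2,0), (3,0)]

step 1: expand (1,1) (f=8, h=5) → closed; open now [(0,1) g=4 f=8, (1,2) g=4 f=8, (2,1) g=2 f=8, (3,1) g=1 f=8, (4,0) g=1 f=10]
step 2: expand (0,1) (f=8, h=4) → closed; open now [(0,2) g=5 f=8, (1,2) g=4 f=8, (2,1) g=2 f=8, (3,1) g=1 f=8, (4,0) g=1 f=10]
step 3: expand (0,2) (f=8, h=3) → closed; open now [(0,3) g=6 f=8, (1,2) g=4 f=8, (2,1) g=2 f=8, (3,1) g=1 f=8, (4,0) g=1 f=10]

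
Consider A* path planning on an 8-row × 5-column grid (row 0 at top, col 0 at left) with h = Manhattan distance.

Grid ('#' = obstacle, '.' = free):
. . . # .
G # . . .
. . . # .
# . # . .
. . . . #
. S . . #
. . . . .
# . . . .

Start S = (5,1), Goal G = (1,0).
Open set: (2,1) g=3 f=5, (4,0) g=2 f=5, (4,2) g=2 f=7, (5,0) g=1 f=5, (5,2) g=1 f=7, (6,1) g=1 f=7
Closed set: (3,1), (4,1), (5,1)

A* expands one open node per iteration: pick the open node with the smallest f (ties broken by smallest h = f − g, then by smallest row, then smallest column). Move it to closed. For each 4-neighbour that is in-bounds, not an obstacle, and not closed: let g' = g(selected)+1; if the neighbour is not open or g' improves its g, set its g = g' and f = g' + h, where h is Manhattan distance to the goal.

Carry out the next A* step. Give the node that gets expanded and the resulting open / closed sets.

expanded=(2,1); open=[(2,0) g=4 f=5, (2,2) g=4 f=7, (4,0) g=2 f=5, (4,2) g=2 f=7, (5,0) g=1 f=5, (5,2) g=1 f=7, (6,1) g=1 f=7]; closed=[(2,1), (3,1), (4,1), (5,1)]

step 1: expand (2,1) (f=5, h=2) → closed; open now [(2,0) g=4 f=5, (2,2) g=4 f=7, (4,0) g=2 f=5, (4,2) g=2 f=7, (5,0) g=1 f=5, (5,2) g=1 f=7, (6,1) g=1 f=7]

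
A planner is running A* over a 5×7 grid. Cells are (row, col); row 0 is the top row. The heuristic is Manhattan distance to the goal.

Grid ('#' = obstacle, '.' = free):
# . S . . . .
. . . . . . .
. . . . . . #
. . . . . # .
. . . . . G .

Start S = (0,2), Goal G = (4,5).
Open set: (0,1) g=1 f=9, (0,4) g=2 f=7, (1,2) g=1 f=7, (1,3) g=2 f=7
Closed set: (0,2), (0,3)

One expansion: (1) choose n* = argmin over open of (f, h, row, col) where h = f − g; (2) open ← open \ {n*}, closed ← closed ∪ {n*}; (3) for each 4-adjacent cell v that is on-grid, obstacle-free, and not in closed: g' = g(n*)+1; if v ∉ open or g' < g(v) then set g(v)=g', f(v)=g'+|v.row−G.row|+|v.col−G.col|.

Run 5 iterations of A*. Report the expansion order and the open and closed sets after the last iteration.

order=[(0,4) → (0,5) → (1,5) → (2,5) → (1,4)]; open=[(0,1) g=1 f=9, (0,6) g=4 f=9, (1,2) g=1 f=7, (1,3) g=2 f=7, (1,6) g=5 f=9, (2,4) g=4 f=7]; closed=[(0,2), (0,3), (0,4), (0,5), (1,4), (1,5), (2,5)]

step 1: expand (0,4) (f=7, h=5) → closed; open now [(0,1) g=1 f=9, (0,5) g=3 f=7, (1,2) g=1 f=7, (1,3) g=2 f=7, (1,4) g=3 f=7]
step 2: expand (0,5) (f=7, h=4) → closed; open now [(0,1) g=1 f=9, (0,6) g=4 f=9, (1,2) g=1 f=7, (1,3) g=2 f=7, (1,4) g=3 f=7, (1,5) g=4 f=7]
step 3: expand (1,5) (f=7, h=3) → closed; open now [(0,1) g=1 f=9, (0,6) g=4 f=9, (1,2) g=1 f=7, (1,3) g=2 f=7, (1,4) g=3 f=7, (1,6) g=5 f=9, (2,5) g=5 f=7]
step 4: expand (2,5) (f=7, h=2) → closed; open now [(0,1) g=1 f=9, (0,6) g=4 f=9, (1,2) g=1 f=7, (1,3) g=2 f=7, (1,4) g=3 f=7, (1,6) g=5 f=9, (2,4) g=6 f=9]
step 5: expand (1,4) (f=7, h=4) → closed; open now [(0,1) g=1 f=9, (0,6) g=4 f=9, (1,2) g=1 f=7, (1,3) g=2 f=7, (1,6) g=5 f=9, (2,4) g=4 f=7]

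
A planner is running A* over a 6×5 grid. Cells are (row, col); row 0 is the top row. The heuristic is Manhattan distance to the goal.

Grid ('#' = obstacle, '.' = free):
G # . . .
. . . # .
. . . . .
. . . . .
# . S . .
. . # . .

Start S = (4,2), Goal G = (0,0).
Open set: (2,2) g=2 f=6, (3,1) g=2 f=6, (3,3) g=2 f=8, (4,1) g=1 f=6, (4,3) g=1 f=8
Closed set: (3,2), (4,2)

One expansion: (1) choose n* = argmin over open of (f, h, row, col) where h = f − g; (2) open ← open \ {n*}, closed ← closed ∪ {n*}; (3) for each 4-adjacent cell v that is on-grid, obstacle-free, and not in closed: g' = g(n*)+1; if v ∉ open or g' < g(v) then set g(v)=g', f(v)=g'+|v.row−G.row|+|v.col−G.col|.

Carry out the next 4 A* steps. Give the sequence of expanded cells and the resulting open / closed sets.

step 1: expand (2,2) (f=6, h=4) → closed; open now [(1,2) g=3 f=6, (2,1) g=3 f=6, (2,3) g=3 f=8, (3,1) g=2 f=6, (3,3) g=2 f=8, (4,1) g=1 f=6, (4,3) g=1 f=8]
step 2: expand (1,2) (f=6, h=3) → closed; open now [(0,2) g=4 f=6, (1,1) g=4 f=6, (2,1) g=3 f=6, (2,3) g=3 f=8, (3,1) g=2 f=6, (3,3) g=2 f=8, (4,1) g=1 f=6, (4,3) g=1 f=8]
step 3: expand (0,2) (f=6, h=2) → closed; open now [(0,3) g=5 f=8, (1,1) g=4 f=6, (2,1) g=3 f=6, (2,3) g=3 f=8, (3,1) g=2 f=6, (3,3) g=2 f=8, (4,1) g=1 f=6, (4,3) g=1 f=8]
step 4: expand (1,1) (f=6, h=2) → closed; open now [(0,3) g=5 f=8, (1,0) g=5 f=6, (2,1) g=3 f=6, (2,3) g=3 f=8, (3,1) g=2 f=6, (3,3) g=2 f=8, (4,1) g=1 f=6, (4,3) g=1 f=8]

order=[(2,2) → (1,2) → (0,2) → (1,1)]; open=[(0,3) g=5 f=8, (1,0) g=5 f=6, (2,1) g=3 f=6, (2,3) g=3 f=8, (3,1) g=2 f=6, (3,3) g=2 f=8, (4,1) g=1 f=6, (4,3) g=1 f=8]; closed=[(0,2), (1,1), (1,2), (2,2), (3,2), (4,2)]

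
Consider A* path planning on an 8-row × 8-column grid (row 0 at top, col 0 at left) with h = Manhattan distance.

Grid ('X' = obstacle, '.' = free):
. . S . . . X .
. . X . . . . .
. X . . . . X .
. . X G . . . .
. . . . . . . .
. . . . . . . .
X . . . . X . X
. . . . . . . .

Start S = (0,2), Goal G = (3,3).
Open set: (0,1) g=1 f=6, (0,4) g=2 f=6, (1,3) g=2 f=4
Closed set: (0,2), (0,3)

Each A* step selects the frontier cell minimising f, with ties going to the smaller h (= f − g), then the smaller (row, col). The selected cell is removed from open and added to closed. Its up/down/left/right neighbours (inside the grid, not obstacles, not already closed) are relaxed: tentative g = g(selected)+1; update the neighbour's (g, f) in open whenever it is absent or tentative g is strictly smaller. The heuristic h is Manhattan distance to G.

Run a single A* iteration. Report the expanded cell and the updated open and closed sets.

step 1: expand (1,3) (f=4, h=2) → closed; open now [(0,1) g=1 f=6, (0,4) g=2 f=6, (1,4) g=3 f=6, (2,3) g=3 f=4]

expanded=(1,3); open=[(0,1) g=1 f=6, (0,4) g=2 f=6, (1,4) g=3 f=6, (2,3) g=3 f=4]; closed=[(0,2), (0,3), (1,3)]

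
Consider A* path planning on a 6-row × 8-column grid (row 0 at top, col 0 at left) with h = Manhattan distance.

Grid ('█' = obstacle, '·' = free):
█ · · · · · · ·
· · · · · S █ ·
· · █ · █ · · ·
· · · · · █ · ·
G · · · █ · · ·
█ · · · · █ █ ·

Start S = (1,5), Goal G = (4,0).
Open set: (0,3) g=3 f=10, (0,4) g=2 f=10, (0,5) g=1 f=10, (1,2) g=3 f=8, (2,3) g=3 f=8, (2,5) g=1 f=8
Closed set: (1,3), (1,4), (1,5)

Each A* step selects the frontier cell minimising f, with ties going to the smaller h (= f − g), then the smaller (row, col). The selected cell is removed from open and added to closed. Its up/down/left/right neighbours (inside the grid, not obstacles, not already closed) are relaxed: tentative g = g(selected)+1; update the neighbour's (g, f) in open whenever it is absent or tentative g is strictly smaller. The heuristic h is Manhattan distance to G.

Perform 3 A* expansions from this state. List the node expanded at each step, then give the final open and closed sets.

step 1: expand (1,2) (f=8, h=5) → closed; open now [(0,2) g=4 f=10, (0,3) g=3 f=10, (0,4) g=2 f=10, (0,5) g=1 f=10, (1,1) g=4 f=8, (2,3) g=3 f=8, (2,5) g=1 f=8]
step 2: expand (1,1) (f=8, h=4) → closed; open now [(0,1) g=5 f=10, (0,2) g=4 f=10, (0,3) g=3 f=10, (0,4) g=2 f=10, (0,5) g=1 f=10, (1,0) g=5 f=8, (2,1) g=5 f=8, (2,3) g=3 f=8, (2,5) g=1 f=8]
step 3: expand (1,0) (f=8, h=3) → closed; open now [(0,1) g=5 f=10, (0,2) g=4 f=10, (0,3) g=3 f=10, (0,4) g=2 f=10, (0,5) g=1 f=10, (2,0) g=6 f=8, (2,1) g=5 f=8, (2,3) g=3 f=8, (2,5) g=1 f=8]

order=[(1,2) → (1,1) → (1,0)]; open=[(0,1) g=5 f=10, (0,2) g=4 f=10, (0,3) g=3 f=10, (0,4) g=2 f=10, (0,5) g=1 f=10, (2,0) g=6 f=8, (2,1) g=5 f=8, (2,3) g=3 f=8, (2,5) g=1 f=8]; closed=[(1,0), (1,1), (1,2), (1,3), (1,4), (1,5)]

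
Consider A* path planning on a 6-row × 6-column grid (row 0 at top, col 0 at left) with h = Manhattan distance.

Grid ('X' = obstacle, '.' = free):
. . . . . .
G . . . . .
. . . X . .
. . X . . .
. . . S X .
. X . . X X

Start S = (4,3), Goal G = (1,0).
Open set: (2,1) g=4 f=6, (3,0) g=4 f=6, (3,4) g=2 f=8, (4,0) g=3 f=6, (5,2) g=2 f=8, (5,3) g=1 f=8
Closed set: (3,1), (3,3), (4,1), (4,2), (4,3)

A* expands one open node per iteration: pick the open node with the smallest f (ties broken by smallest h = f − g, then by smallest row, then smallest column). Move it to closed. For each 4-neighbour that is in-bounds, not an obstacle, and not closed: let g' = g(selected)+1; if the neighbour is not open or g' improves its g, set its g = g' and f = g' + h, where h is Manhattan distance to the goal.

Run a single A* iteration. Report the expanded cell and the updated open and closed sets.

step 1: expand (2,1) (f=6, h=2) → closed; open now [(1,1) g=5 f=6, (2,0) g=5 f=6, (2,2) g=5 f=8, (3,0) g=4 f=6, (3,4) g=2 f=8, (4,0) g=3 f=6, (5,2) g=2 f=8, (5,3) g=1 f=8]

expanded=(2,1); open=[(1,1) g=5 f=6, (2,0) g=5 f=6, (2,2) g=5 f=8, (3,0) g=4 f=6, (3,4) g=2 f=8, (4,0) g=3 f=6, (5,2) g=2 f=8, (5,3) g=1 f=8]; closed=[(2,1), (3,1), (3,3), (4,1), (4,2), (4,3)]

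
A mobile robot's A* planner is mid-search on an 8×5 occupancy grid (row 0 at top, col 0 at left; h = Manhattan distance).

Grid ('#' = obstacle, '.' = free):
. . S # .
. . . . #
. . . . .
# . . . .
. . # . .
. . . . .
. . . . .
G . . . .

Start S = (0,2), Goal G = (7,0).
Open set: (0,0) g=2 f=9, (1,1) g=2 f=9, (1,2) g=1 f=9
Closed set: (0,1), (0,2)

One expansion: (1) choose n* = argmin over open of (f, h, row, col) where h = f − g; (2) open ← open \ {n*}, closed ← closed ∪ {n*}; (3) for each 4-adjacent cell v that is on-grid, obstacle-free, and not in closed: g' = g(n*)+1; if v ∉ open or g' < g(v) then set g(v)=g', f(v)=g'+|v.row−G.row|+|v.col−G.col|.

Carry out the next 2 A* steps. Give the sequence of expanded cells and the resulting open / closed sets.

order=[(0,0) → (1,0)]; open=[(1,1) g=2 f=9, (1,2) g=1 f=9, (2,0) g=4 f=9]; closed=[(0,0), (0,1), (0,2), (1,0)]

step 1: expand (0,0) (f=9, h=7) → closed; open now [(1,0) g=3 f=9, (1,1) g=2 f=9, (1,2) g=1 f=9]
step 2: expand (1,0) (f=9, h=6) → closed; open now [(1,1) g=2 f=9, (1,2) g=1 f=9, (2,0) g=4 f=9]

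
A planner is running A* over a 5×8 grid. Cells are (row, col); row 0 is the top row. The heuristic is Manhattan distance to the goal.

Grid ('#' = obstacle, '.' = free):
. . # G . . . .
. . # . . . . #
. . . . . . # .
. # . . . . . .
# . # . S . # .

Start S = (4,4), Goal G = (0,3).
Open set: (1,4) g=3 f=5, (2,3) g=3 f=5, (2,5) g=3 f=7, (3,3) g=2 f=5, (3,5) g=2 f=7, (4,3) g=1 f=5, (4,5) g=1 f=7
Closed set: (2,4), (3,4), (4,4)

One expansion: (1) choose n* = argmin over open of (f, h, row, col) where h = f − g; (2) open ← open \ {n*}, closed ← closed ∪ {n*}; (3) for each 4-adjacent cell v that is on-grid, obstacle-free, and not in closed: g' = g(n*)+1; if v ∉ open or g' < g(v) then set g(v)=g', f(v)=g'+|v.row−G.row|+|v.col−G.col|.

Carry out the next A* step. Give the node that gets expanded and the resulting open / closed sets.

step 1: expand (1,4) (f=5, h=2) → closed; open now [(0,4) g=4 f=5, (1,3) g=4 f=5, (1,5) g=4 f=7, (2,3) g=3 f=5, (2,5) g=3 f=7, (3,3) g=2 f=5, (3,5) g=2 f=7, (4,3) g=1 f=5, (4,5) g=1 f=7]

expanded=(1,4); open=[(0,4) g=4 f=5, (1,3) g=4 f=5, (1,5) g=4 f=7, (2,3) g=3 f=5, (2,5) g=3 f=7, (3,3) g=2 f=5, (3,5) g=2 f=7, (4,3) g=1 f=5, (4,5) g=1 f=7]; closed=[(1,4), (2,4), (3,4), (4,4)]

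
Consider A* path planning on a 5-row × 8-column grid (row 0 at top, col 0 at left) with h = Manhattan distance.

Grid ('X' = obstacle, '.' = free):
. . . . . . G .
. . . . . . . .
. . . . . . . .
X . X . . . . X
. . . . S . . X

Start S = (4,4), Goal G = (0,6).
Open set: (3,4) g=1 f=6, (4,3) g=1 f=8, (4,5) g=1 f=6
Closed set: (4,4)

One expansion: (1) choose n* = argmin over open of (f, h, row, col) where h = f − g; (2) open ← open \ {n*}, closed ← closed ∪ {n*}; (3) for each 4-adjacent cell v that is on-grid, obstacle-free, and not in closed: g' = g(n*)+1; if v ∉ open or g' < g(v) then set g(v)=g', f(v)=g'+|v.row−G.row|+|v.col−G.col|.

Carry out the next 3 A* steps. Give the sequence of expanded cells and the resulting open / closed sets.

order=[(3,4) → (2,4) → (1,4)]; open=[(0,4) g=4 f=6, (1,3) g=4 f=8, (1,5) g=4 f=6, (2,3) g=3 f=8, (2,5) g=3 f=6, (3,3) g=2 f=8, (3,5) g=2 f=6, (4,3) g=1 f=8, (4,5) g=1 f=6]; closed=[(1,4), (2,4), (3,4), (4,4)]

step 1: expand (3,4) (f=6, h=5) → closed; open now [(2,4) g=2 f=6, (3,3) g=2 f=8, (3,5) g=2 f=6, (4,3) g=1 f=8, (4,5) g=1 f=6]
step 2: expand (2,4) (f=6, h=4) → closed; open now [(1,4) g=3 f=6, (2,3) g=3 f=8, (2,5) g=3 f=6, (3,3) g=2 f=8, (3,5) g=2 f=6, (4,3) g=1 f=8, (4,5) g=1 f=6]
step 3: expand (1,4) (f=6, h=3) → closed; open now [(0,4) g=4 f=6, (1,3) g=4 f=8, (1,5) g=4 f=6, (2,3) g=3 f=8, (2,5) g=3 f=6, (3,3) g=2 f=8, (3,5) g=2 f=6, (4,3) g=1 f=8, (4,5) g=1 f=6]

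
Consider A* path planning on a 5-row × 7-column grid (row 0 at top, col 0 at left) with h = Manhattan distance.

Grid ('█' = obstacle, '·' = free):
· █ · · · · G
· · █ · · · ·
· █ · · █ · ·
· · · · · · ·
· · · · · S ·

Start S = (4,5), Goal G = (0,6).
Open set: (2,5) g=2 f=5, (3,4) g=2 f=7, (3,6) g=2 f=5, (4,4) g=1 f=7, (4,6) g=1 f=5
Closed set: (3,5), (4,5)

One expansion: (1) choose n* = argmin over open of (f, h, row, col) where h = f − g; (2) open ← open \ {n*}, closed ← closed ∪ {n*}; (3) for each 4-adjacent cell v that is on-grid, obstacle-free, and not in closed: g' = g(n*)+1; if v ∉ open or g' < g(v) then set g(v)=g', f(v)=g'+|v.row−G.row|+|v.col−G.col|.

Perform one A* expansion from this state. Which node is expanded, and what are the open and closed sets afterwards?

step 1: expand (2,5) (f=5, h=3) → closed; open now [(1,5) g=3 f=5, (2,6) g=3 f=5, (3,4) g=2 f=7, (3,6) g=2 f=5, (4,4) g=1 f=7, (4,6) g=1 f=5]

expanded=(2,5); open=[(1,5) g=3 f=5, (2,6) g=3 f=5, (3,4) g=2 f=7, (3,6) g=2 f=5, (4,4) g=1 f=7, (4,6) g=1 f=5]; closed=[(2,5), (3,5), (4,5)]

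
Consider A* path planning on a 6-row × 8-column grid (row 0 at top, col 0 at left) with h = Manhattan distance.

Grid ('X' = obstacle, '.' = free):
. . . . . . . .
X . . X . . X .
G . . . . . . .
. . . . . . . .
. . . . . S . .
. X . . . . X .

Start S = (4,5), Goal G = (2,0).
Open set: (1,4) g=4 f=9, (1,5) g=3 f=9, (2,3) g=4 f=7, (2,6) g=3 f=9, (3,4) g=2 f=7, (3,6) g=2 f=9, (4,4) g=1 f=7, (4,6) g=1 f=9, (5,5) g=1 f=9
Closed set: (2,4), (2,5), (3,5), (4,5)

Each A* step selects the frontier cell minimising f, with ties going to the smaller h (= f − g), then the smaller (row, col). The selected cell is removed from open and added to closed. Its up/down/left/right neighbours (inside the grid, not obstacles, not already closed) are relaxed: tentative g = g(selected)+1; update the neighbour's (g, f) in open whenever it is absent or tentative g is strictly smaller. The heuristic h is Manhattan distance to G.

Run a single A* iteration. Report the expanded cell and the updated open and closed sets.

expanded=(2,3); open=[(1,4) g=4 f=9, (1,5) g=3 f=9, (2,2) g=5 f=7, (2,6) g=3 f=9, (3,3) g=5 f=9, (3,4) g=2 f=7, (3,6) g=2 f=9, (4,4) g=1 f=7, (4,6) g=1 f=9, (5,5) g=1 f=9]; closed=[(2,3), (2,4), (2,5), (3,5), (4,5)]

step 1: expand (2,3) (f=7, h=3) → closed; open now [(1,4) g=4 f=9, (1,5) g=3 f=9, (2,2) g=5 f=7, (2,6) g=3 f=9, (3,3) g=5 f=9, (3,4) g=2 f=7, (3,6) g=2 f=9, (4,4) g=1 f=7, (4,6) g=1 f=9, (5,5) g=1 f=9]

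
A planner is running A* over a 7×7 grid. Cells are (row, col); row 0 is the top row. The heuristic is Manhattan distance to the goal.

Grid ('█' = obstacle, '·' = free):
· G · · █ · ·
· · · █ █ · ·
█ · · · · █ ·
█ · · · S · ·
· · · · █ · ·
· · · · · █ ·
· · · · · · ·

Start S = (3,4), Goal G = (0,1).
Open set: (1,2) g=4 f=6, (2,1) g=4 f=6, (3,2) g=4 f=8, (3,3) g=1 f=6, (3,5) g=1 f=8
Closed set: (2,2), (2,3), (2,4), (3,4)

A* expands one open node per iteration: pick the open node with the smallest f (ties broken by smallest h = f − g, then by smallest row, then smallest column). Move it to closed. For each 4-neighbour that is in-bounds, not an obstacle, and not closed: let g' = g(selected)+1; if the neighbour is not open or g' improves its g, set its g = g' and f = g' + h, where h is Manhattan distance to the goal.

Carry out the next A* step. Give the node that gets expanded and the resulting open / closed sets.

expanded=(1,2); open=[(0,2) g=5 f=6, (1,1) g=5 f=6, (2,1) g=4 f=6, (3,2) g=4 f=8, (3,3) g=1 f=6, (3,5) g=1 f=8]; closed=[(1,2), (2,2), (2,3), (2,4), (3,4)]

step 1: expand (1,2) (f=6, h=2) → closed; open now [(0,2) g=5 f=6, (1,1) g=5 f=6, (2,1) g=4 f=6, (3,2) g=4 f=8, (3,3) g=1 f=6, (3,5) g=1 f=8]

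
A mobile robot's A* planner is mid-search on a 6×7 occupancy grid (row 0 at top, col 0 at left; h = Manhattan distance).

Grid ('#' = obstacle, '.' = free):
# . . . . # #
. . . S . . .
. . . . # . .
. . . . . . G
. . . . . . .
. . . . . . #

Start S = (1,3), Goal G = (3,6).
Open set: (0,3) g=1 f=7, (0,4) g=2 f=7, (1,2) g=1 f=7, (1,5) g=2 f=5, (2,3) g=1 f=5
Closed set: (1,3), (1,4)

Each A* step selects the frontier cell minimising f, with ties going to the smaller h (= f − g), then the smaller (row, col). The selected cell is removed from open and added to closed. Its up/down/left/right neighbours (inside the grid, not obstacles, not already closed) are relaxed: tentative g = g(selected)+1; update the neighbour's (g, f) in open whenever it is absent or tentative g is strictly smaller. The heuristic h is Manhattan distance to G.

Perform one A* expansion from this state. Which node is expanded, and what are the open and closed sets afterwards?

step 1: expand (1,5) (f=5, h=3) → closed; open now [(0,3) g=1 f=7, (0,4) g=2 f=7, (1,2) g=1 f=7, (1,6) g=3 f=5, (2,3) g=1 f=5, (2,5) g=3 f=5]

expanded=(1,5); open=[(0,3) g=1 f=7, (0,4) g=2 f=7, (1,2) g=1 f=7, (1,6) g=3 f=5, (2,3) g=1 f=5, (2,5) g=3 f=5]; closed=[(1,3), (1,4), (1,5)]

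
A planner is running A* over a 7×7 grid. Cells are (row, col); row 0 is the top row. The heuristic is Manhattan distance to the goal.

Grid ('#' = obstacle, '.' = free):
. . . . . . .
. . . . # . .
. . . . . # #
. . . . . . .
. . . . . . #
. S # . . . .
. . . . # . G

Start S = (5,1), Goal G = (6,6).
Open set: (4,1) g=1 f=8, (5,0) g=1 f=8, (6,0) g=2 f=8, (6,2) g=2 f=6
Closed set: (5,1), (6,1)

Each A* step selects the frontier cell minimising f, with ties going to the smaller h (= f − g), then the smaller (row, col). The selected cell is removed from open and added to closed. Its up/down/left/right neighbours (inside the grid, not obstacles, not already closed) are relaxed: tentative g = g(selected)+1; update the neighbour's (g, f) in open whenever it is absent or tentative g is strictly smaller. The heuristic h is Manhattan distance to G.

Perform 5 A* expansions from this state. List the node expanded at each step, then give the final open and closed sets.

order=[(6,2) → (6,3) → (5,3) → (5,4) → (5,5)]; open=[(4,1) g=1 f=8, (4,3) g=5 f=10, (4,4) g=6 f=10, (4,5) g=7 f=10, (5,0) g=1 f=8, (5,6) g=7 f=8, (6,0) g=2 f=8, (6,5) g=7 f=8]; closed=[(5,1), (5,3), (5,4), (5,5), (6,1), (6,2), (6,3)]

step 1: expand (6,2) (f=6, h=4) → closed; open now [(4,1) g=1 f=8, (5,0) g=1 f=8, (6,0) g=2 f=8, (6,3) g=3 f=6]
step 2: expand (6,3) (f=6, h=3) → closed; open now [(4,1) g=1 f=8, (5,0) g=1 f=8, (5,3) g=4 f=8, (6,0) g=2 f=8]
step 3: expand (5,3) (f=8, h=4) → closed; open now [(4,1) g=1 f=8, (4,3) g=5 f=10, (5,0) g=1 f=8, (5,4) g=5 f=8, (6,0) g=2 f=8]
step 4: expand (5,4) (f=8, h=3) → closed; open now [(4,1) g=1 f=8, (4,3) g=5 f=10, (4,4) g=6 f=10, (5,0) g=1 f=8, (5,5) g=6 f=8, (6,0) g=2 f=8]
step 5: expand (5,5) (f=8, h=2) → closed; open now [(4,1) g=1 f=8, (4,3) g=5 f=10, (4,4) g=6 f=10, (4,5) g=7 f=10, (5,0) g=1 f=8, (5,6) g=7 f=8, (6,0) g=2 f=8, (6,5) g=7 f=8]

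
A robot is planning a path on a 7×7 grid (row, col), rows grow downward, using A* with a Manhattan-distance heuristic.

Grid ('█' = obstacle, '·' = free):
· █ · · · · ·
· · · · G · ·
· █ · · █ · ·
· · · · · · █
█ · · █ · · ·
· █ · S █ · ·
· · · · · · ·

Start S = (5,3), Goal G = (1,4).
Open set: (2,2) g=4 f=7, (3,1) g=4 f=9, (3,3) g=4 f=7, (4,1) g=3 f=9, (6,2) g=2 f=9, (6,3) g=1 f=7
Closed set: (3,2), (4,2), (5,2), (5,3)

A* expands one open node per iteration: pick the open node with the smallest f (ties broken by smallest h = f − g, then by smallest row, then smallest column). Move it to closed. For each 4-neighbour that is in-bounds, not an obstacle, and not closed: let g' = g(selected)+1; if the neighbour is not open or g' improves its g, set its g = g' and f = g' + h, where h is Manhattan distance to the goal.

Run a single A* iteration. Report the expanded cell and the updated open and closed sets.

expanded=(2,2); open=[(1,2) g=5 f=7, (2,3) g=5 f=7, (3,1) g=4 f=9, (3,3) g=4 f=7, (4,1) g=3 f=9, (6,2) g=2 f=9, (6,3) g=1 f=7]; closed=[(2,2), (3,2), (4,2), (5,2), (5,3)]

step 1: expand (2,2) (f=7, h=3) → closed; open now [(1,2) g=5 f=7, (2,3) g=5 f=7, (3,1) g=4 f=9, (3,3) g=4 f=7, (4,1) g=3 f=9, (6,2) g=2 f=9, (6,3) g=1 f=7]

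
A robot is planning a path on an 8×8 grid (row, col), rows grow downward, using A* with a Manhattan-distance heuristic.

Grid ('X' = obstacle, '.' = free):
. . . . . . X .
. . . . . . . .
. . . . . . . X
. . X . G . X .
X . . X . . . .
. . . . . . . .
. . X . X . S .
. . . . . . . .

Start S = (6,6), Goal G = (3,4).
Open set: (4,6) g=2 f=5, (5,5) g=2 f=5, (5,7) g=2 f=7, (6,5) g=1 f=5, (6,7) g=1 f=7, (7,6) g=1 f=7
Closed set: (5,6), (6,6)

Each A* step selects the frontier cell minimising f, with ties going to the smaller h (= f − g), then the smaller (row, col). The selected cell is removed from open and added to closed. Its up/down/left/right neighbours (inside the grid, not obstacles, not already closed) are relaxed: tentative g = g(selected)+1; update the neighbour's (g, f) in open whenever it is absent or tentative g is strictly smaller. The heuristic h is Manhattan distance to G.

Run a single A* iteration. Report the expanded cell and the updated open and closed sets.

step 1: expand (4,6) (f=5, h=3) → closed; open now [(4,5) g=3 f=5, (4,7) g=3 f=7, (5,5) g=2 f=5, (5,7) g=2 f=7, (6,5) g=1 f=5, (6,7) g=1 f=7, (7,6) g=1 f=7]

expanded=(4,6); open=[(4,5) g=3 f=5, (4,7) g=3 f=7, (5,5) g=2 f=5, (5,7) g=2 f=7, (6,5) g=1 f=5, (6,7) g=1 f=7, (7,6) g=1 f=7]; closed=[(4,6), (5,6), (6,6)]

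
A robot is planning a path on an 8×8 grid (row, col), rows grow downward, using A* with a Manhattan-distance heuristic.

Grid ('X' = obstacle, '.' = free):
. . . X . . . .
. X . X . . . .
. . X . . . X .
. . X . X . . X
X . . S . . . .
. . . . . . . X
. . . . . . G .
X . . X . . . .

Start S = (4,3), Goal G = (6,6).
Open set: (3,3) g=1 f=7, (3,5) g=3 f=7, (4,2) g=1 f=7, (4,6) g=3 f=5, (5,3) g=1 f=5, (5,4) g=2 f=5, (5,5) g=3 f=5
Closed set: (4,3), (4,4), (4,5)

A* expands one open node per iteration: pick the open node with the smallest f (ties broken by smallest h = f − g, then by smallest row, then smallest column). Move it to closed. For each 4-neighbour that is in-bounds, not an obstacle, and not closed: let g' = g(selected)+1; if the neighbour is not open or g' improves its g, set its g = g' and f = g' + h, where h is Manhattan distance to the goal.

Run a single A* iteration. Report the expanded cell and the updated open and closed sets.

step 1: expand (4,6) (f=5, h=2) → closed; open now [(3,3) g=1 f=7, (3,5) g=3 f=7, (3,6) g=4 f=7, (4,2) g=1 f=7, (4,7) g=4 f=7, (5,3) g=1 f=5, (5,4) g=2 f=5, (5,5) g=3 f=5, (5,6) g=4 f=5]

expanded=(4,6); open=[(3,3) g=1 f=7, (3,5) g=3 f=7, (3,6) g=4 f=7, (4,2) g=1 f=7, (4,7) g=4 f=7, (5,3) g=1 f=5, (5,4) g=2 f=5, (5,5) g=3 f=5, (5,6) g=4 f=5]; closed=[(4,3), (4,4), (4,5), (4,6)]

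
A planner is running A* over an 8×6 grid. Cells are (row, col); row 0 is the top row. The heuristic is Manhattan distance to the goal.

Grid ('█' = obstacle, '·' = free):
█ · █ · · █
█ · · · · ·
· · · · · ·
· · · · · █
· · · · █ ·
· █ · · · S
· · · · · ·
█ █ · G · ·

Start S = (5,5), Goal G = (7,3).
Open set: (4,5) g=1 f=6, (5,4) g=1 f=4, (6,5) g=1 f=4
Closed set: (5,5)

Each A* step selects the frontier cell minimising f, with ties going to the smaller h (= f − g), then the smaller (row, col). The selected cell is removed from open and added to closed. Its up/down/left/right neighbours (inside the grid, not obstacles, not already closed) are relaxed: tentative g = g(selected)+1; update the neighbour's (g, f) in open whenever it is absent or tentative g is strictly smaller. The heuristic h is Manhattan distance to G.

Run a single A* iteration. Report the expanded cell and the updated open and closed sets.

step 1: expand (5,4) (f=4, h=3) → closed; open now [(4,5) g=1 f=6, (5,3) g=2 f=4, (6,4) g=2 f=4, (6,5) g=1 f=4]

expanded=(5,4); open=[(4,5) g=1 f=6, (5,3) g=2 f=4, (6,4) g=2 f=4, (6,5) g=1 f=4]; closed=[(5,4), (5,5)]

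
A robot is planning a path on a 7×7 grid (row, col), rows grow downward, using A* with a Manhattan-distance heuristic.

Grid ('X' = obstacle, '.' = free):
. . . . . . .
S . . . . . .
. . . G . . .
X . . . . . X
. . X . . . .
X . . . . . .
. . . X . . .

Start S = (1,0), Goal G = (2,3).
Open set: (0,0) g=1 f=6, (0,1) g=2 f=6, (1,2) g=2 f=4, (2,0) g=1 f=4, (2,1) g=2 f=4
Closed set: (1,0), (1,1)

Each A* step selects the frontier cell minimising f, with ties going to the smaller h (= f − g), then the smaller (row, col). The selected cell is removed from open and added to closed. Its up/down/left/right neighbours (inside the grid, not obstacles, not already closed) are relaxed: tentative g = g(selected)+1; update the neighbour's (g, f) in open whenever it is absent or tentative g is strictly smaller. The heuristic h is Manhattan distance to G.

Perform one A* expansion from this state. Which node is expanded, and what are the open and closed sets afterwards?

step 1: expand (1,2) (f=4, h=2) → closed; open now [(0,0) g=1 f=6, (0,1) g=2 f=6, (0,2) g=3 f=6, (1,3) g=3 f=4, (2,0) g=1 f=4, (2,1) g=2 f=4, (2,2) g=3 f=4]

expanded=(1,2); open=[(0,0) g=1 f=6, (0,1) g=2 f=6, (0,2) g=3 f=6, (1,3) g=3 f=4, (2,0) g=1 f=4, (2,1) g=2 f=4, (2,2) g=3 f=4]; closed=[(1,0), (1,1), (1,2)]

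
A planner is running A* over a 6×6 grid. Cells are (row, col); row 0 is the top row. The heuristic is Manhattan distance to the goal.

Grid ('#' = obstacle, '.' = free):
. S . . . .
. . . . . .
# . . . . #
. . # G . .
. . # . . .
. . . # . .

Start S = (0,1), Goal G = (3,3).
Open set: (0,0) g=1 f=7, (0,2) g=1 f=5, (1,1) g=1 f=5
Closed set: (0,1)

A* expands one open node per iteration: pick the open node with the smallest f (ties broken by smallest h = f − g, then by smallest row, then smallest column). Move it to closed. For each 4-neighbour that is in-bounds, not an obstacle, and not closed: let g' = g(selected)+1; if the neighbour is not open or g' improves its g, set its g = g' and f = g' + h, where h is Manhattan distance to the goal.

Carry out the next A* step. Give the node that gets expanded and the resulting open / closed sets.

step 1: expand (0,2) (f=5, h=4) → closed; open now [(0,0) g=1 f=7, (0,3) g=2 f=5, (1,1) g=1 f=5, (1,2) g=2 f=5]

expanded=(0,2); open=[(0,0) g=1 f=7, (0,3) g=2 f=5, (1,1) g=1 f=5, (1,2) g=2 f=5]; closed=[(0,1), (0,2)]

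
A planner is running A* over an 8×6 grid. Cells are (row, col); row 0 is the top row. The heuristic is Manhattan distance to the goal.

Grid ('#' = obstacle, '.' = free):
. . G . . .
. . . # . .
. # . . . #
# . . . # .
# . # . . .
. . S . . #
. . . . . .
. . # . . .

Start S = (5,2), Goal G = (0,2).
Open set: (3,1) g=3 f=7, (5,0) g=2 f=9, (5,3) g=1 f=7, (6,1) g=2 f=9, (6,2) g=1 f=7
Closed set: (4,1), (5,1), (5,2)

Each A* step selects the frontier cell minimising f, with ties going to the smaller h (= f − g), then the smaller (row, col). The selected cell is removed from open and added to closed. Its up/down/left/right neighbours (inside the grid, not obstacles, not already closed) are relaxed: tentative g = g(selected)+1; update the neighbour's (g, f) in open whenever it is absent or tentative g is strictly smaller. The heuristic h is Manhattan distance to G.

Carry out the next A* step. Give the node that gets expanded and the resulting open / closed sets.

expanded=(3,1); open=[(3,2) g=4 f=7, (5,0) g=2 f=9, (5,3) g=1 f=7, (6,1) g=2 f=9, (6,2) g=1 f=7]; closed=[(3,1), (4,1), (5,1), (5,2)]

step 1: expand (3,1) (f=7, h=4) → closed; open now [(3,2) g=4 f=7, (5,0) g=2 f=9, (5,3) g=1 f=7, (6,1) g=2 f=9, (6,2) g=1 f=7]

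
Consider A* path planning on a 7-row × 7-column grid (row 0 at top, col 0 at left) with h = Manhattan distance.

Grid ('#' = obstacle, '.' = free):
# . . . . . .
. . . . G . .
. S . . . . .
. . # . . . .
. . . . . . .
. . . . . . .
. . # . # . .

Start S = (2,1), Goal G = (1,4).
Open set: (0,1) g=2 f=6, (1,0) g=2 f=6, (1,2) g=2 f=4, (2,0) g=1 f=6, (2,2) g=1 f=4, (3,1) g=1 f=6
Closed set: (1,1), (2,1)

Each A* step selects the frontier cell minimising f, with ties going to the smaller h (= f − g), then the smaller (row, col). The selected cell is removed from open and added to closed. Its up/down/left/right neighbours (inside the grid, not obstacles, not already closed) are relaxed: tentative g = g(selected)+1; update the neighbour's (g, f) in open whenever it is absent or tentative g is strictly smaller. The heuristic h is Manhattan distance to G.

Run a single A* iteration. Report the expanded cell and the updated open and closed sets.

expanded=(1,2); open=[(0,1) g=2 f=6, (0,2) g=3 f=6, (1,0) g=2 f=6, (1,3) g=3 f=4, (2,0) g=1 f=6, (2,2) g=1 f=4, (3,1) g=1 f=6]; closed=[(1,1), (1,2), (2,1)]

step 1: expand (1,2) (f=4, h=2) → closed; open now [(0,1) g=2 f=6, (0,2) g=3 f=6, (1,0) g=2 f=6, (1,3) g=3 f=4, (2,0) g=1 f=6, (2,2) g=1 f=4, (3,1) g=1 f=6]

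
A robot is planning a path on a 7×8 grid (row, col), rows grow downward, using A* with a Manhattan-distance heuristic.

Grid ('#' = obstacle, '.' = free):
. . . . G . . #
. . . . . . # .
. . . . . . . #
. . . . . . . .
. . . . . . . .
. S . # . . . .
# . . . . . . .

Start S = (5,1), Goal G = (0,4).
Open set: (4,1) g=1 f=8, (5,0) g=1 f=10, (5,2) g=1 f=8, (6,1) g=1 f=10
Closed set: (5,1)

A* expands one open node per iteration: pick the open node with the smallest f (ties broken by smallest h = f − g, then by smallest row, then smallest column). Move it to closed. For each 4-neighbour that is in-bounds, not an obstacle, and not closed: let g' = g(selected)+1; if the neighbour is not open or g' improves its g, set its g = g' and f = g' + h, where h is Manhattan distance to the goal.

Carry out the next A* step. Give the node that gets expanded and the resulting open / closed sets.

step 1: expand (4,1) (f=8, h=7) → closed; open now [(3,1) g=2 f=8, (4,0) g=2 f=10, (4,2) g=2 f=8, (5,0) g=1 f=10, (5,2) g=1 f=8, (6,1) g=1 f=10]

expanded=(4,1); open=[(3,1) g=2 f=8, (4,0) g=2 f=10, (4,2) g=2 f=8, (5,0) g=1 f=10, (5,2) g=1 f=8, (6,1) g=1 f=10]; closed=[(4,1), (5,1)]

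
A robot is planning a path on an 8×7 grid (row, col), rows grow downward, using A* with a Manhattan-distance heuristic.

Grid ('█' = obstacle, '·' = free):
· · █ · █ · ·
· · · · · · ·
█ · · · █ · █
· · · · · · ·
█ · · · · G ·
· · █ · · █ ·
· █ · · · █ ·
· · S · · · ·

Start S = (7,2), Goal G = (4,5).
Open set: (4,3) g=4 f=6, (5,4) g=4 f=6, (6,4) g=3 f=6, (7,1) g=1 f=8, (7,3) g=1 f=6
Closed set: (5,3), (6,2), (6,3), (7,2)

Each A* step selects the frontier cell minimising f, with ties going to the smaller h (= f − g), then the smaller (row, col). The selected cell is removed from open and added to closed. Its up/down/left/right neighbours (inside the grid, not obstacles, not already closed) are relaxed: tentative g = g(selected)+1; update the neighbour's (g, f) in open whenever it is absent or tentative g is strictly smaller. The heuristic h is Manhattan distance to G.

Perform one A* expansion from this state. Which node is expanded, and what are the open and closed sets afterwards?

step 1: expand (4,3) (f=6, h=2) → closed; open now [(3,3) g=5 f=8, (4,2) g=5 f=8, (4,4) g=5 f=6, (5,4) g=4 f=6, (6,4) g=3 f=6, (7,1) g=1 f=8, (7,3) g=1 f=6]

expanded=(4,3); open=[(3,3) g=5 f=8, (4,2) g=5 f=8, (4,4) g=5 f=6, (5,4) g=4 f=6, (6,4) g=3 f=6, (7,1) g=1 f=8, (7,3) g=1 f=6]; closed=[(4,3), (5,3), (6,2), (6,3), (7,2)]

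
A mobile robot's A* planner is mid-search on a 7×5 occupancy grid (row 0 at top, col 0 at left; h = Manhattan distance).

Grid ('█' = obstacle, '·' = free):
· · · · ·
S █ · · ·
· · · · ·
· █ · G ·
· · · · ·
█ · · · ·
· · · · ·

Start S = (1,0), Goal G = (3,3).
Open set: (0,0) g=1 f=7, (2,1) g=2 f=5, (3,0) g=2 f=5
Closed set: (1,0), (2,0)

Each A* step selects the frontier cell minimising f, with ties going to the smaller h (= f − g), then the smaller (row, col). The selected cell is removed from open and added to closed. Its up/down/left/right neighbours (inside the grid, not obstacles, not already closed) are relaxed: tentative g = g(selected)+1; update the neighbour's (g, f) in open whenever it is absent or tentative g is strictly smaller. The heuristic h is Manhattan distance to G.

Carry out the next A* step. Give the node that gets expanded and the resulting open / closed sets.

step 1: expand (2,1) (f=5, h=3) → closed; open now [(0,0) g=1 f=7, (2,2) g=3 f=5, (3,0) g=2 f=5]

expanded=(2,1); open=[(0,0) g=1 f=7, (2,2) g=3 f=5, (3,0) g=2 f=5]; closed=[(1,0), (2,0), (2,1)]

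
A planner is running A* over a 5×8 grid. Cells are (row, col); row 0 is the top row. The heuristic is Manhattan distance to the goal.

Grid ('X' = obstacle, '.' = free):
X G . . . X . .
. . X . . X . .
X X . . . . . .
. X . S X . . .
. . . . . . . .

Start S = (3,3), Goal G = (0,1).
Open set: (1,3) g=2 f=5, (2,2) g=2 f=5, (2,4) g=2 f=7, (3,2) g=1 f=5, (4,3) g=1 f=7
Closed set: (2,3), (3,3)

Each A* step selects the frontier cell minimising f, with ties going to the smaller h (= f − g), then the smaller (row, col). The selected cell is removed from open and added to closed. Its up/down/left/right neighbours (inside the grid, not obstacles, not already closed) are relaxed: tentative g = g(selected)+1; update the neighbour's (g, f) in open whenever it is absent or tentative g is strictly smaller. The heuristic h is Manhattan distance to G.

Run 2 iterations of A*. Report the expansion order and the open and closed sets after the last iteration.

step 1: expand (1,3) (f=5, h=3) → closed; open now [(0,3) g=3 f=5, (1,4) g=3 f=7, (2,2) g=2 f=5, (2,4) g=2 f=7, (3,2) g=1 f=5, (4,3) g=1 f=7]
step 2: expand (0,3) (f=5, h=2) → closed; open now [(0,2) g=4 f=5, (0,4) g=4 f=7, (1,4) g=3 f=7, (2,2) g=2 f=5, (2,4) g=2 f=7, (3,2) g=1 f=5, (4,3) g=1 f=7]

order=[(1,3) → (0,3)]; open=[(0,2) g=4 f=5, (0,4) g=4 f=7, (1,4) g=3 f=7, (2,2) g=2 f=5, (2,4) g=2 f=7, (3,2) g=1 f=5, (4,3) g=1 f=7]; closed=[(0,3), (1,3), (2,3), (3,3)]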